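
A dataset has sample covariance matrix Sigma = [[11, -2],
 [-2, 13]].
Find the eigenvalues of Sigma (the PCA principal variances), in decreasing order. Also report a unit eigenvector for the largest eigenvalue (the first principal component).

Step 1 — characteristic polynomial of 2×2 Sigma:
  det(Sigma - λI) = λ² - trace · λ + det = 0.
  trace = 11 + 13 = 24, det = 11·13 - (-2)² = 139.
Step 2 — discriminant:
  Δ = trace² - 4·det = 576 - 556 = 20.
Step 3 — eigenvalues:
  λ = (trace ± √Δ)/2 = (24 ± 4.4721)/2,
  λ_1 = 14.2361,  λ_2 = 9.7639.

Step 4 — unit eigenvector for λ_1: solve (Sigma - λ_1 I)v = 0. First row:
  (11 - 14.2361)·v_x + (-2)·v_y = 0, i.e. (-3.2361)·v_x + (-2)·v_y = 0,
  so v ∝ (b, λ_1 - a) = (-2, 3.2361); multiply by -1 so the first entry is positive: u = (2, -3.2361).
  ||u|| = √((2)² + (-3.2361)²) = √(14.4721) ≈ 3.8042,
  v_1 = u/||u|| ≈ (0.5257, -0.8507) (||v_1|| = 1).

λ_1 = 14.2361,  λ_2 = 9.7639;  v_1 ≈ (0.5257, -0.8507)


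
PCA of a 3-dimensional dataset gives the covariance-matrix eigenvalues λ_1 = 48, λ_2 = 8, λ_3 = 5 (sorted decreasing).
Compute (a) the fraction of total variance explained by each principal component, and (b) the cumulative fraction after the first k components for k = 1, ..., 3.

Step 1 — total variance = trace(Sigma) = Σ λ_i = 48 + 8 + 5 = 61.

Step 2 — fraction explained by component i = λ_i / Σ λ:
  PC1: 48/61 = 0.7869
  PC2: 8/61 = 0.1311
  PC3: 5/61 = 0.082

Step 3 — cumulative fraction after k components = (λ_1 + ... + λ_k) / Σ λ:
  k = 1: 48/61 = 0.7869
  k = 2: (48 + 8)/61 = 56/61 = 0.918
  k = 3: (48 + 8 + 5)/61 = 61/61 = 1

Summary (fraction, with percent):

explained: PC1 0.7869 (78.69%), PC2 0.1311 (13.11%), PC3 0.082 (8.2%);  cumulative: 0.7869, 0.918, 1


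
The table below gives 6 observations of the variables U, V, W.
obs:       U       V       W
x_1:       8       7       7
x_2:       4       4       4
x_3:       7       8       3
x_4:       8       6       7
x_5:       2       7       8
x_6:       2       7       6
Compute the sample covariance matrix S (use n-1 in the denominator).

Step 1 — column means:
  mean(U) = (8 + 4 + 7 + 8 + 2 + 2) / 6 = 31/6 = 5.1667
  mean(V) = (7 + 4 + 8 + 6 + 7 + 7) / 6 = 39/6 = 6.5
  mean(W) = (7 + 4 + 3 + 7 + 8 + 6) / 6 = 35/6 = 5.8333

Step 2 — sample covariance S[i,j] = (1/(n-1)) · Σ_k (x_{k,i} - mean_i) · (x_{k,j} - mean_j), with n-1 = 5.
  S[U,U] = ((2.8333)·(2.8333) + (-1.1667)·(-1.1667) + (1.8333)·(1.8333) + (2.8333)·(2.8333) + (-3.1667)·(-3.1667) + (-3.1667)·(-3.1667)) / 5 = 40.8333/5 = 8.1667
  S[U,V] = ((2.8333)·(0.5) + (-1.1667)·(-2.5) + (1.8333)·(1.5) + (2.8333)·(-0.5) + (-3.1667)·(0.5) + (-3.1667)·(0.5)) / 5 = 2.5/5 = 0.5
  S[U,W] = ((2.8333)·(1.1667) + (-1.1667)·(-1.8333) + (1.8333)·(-2.8333) + (2.8333)·(1.1667) + (-3.1667)·(2.1667) + (-3.1667)·(0.1667)) / 5 = -3.8333/5 = -0.7667
  S[V,V] = ((0.5)·(0.5) + (-2.5)·(-2.5) + (1.5)·(1.5) + (-0.5)·(-0.5) + (0.5)·(0.5) + (0.5)·(0.5)) / 5 = 9.5/5 = 1.9
  S[V,W] = ((0.5)·(1.1667) + (-2.5)·(-1.8333) + (1.5)·(-2.8333) + (-0.5)·(1.1667) + (0.5)·(2.1667) + (0.5)·(0.1667)) / 5 = 1.5/5 = 0.3
  S[W,W] = ((1.1667)·(1.1667) + (-1.8333)·(-1.8333) + (-2.8333)·(-2.8333) + (1.1667)·(1.1667) + (2.1667)·(2.1667) + (0.1667)·(0.1667)) / 5 = 18.8333/5 = 3.7667

S is symmetric (S[j,i] = S[i,j]). Assembling:

S = [[8.1667, 0.5, -0.7667],
 [0.5, 1.9, 0.3],
 [-0.7667, 0.3, 3.7667]]


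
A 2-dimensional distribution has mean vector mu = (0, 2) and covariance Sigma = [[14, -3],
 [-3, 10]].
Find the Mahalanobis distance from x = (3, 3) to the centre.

Step 1 — centre the observation: (x - mu) = (3, 1).

Step 2 — invert Sigma. det(Sigma) = 14·10 - (-3)² = 131.
  Sigma^{-1} = (1/det) · [[d, -b], [-b, a]] = [[0.0763, 0.0229],
 [0.0229, 0.1069]].

Step 3 — form the quadratic (x - mu)^T · Sigma^{-1} · (x - mu):
  Sigma^{-1} · (x - mu) = (0.2519, 0.1756).
  (x - mu)^T · [Sigma^{-1} · (x - mu)] = (3)·(0.2519) + (1)·(0.1756) = 0.9313.

Step 4 — take square root: d = √(0.9313) ≈ 0.965.

d(x, mu) = √(0.9313) ≈ 0.965


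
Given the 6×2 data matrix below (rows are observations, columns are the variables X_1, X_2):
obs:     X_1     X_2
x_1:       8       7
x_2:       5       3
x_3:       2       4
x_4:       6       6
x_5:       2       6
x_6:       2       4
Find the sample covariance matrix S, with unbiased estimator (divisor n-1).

Step 1 — column means:
  mean(X_1) = (8 + 5 + 2 + 6 + 2 + 2) / 6 = 25/6 = 4.1667
  mean(X_2) = (7 + 3 + 4 + 6 + 6 + 4) / 6 = 30/6 = 5

Step 2 — sample covariance S[i,j] = (1/(n-1)) · Σ_k (x_{k,i} - mean_i) · (x_{k,j} - mean_j), with n-1 = 5.
  S[X_1,X_1] = ((3.8333)·(3.8333) + (0.8333)·(0.8333) + (-2.1667)·(-2.1667) + (1.8333)·(1.8333) + (-2.1667)·(-2.1667) + (-2.1667)·(-2.1667)) / 5 = 32.8333/5 = 6.5667
  S[X_1,X_2] = ((3.8333)·(2) + (0.8333)·(-2) + (-2.1667)·(-1) + (1.8333)·(1) + (-2.1667)·(1) + (-2.1667)·(-1)) / 5 = 10/5 = 2
  S[X_2,X_2] = ((2)·(2) + (-2)·(-2) + (-1)·(-1) + (1)·(1) + (1)·(1) + (-1)·(-1)) / 5 = 12/5 = 2.4

S is symmetric (S[j,i] = S[i,j]). Assembling:

S = [[6.5667, 2],
 [2, 2.4]]


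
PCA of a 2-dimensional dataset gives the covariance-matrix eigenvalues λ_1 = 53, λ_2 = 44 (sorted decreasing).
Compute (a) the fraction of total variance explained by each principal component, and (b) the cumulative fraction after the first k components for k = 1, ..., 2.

Step 1 — total variance = trace(Sigma) = Σ λ_i = 53 + 44 = 97.

Step 2 — fraction explained by component i = λ_i / Σ λ:
  PC1: 53/97 = 0.5464
  PC2: 44/97 = 0.4536

Step 3 — cumulative fraction after k components = (λ_1 + ... + λ_k) / Σ λ:
  k = 1: 53/97 = 0.5464
  k = 2: (53 + 44)/97 = 97/97 = 1

Summary (fraction, with percent):

explained: PC1 0.5464 (54.64%), PC2 0.4536 (45.36%);  cumulative: 0.5464, 1


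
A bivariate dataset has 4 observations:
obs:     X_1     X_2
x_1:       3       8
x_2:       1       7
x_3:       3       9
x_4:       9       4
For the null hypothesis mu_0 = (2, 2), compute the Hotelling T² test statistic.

Step 1 — sample mean vector:
  mean(X_1) = (3 + 1 + 3 + 9) / 4 = 16/4 = 4
  mean(X_2) = (8 + 7 + 9 + 4) / 4 = 28/4 = 7
  x̄ = (4, 7),  deviation x̄ - mu_0 = (4, 7) - (2, 2) = (2, 5).

Step 2 — sample covariance matrix, S[i,j] = (1/(n-1)) · Σ_k (x_{k,i} - mean_i) · (x_{k,j} - mean_j), divisor n-1 = 3:
  S[X_1,X_1] = ((-1)·(-1) + (-3)·(-3) + (-1)·(-1) + (5)·(5)) / 3 = 36/3 = 12
  S[X_1,X_2] = ((-1)·(1) + (-3)·(0) + (-1)·(2) + (5)·(-3)) / 3 = -18/3 = -6
  S[X_2,X_2] = ((1)·(1) + (0)·(0) + (2)·(2) + (-3)·(-3)) / 3 = 14/3 = 4.6667
  S = [[12, -6],
 [-6, 4.6667]].

Step 3 — invert S. det(S) = 12·4.6667 - (-6)² = 20.
  S^{-1} = (1/det) · [[d, -b], [-b, a]] = [[0.2333, 0.3],
 [0.3, 0.6]].

Step 4 — quadratic form (x̄ - mu_0)^T · S^{-1} · (x̄ - mu_0):
  S^{-1} · (x̄ - mu_0) = (1.9667, 3.6),
  (x̄ - mu_0)^T · [...] = (2)·(1.9667) + (5)·(3.6) = 21.9333.

Step 5 — scale by n: T² = 4 · 21.9333 = 87.7333.

T² ≈ 87.7333


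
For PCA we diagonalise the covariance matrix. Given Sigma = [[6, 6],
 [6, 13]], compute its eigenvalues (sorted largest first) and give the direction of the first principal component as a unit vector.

Step 1 — characteristic polynomial of 2×2 Sigma:
  det(Sigma - λI) = λ² - trace · λ + det = 0.
  trace = 6 + 13 = 19, det = 6·13 - (6)² = 42.
Step 2 — discriminant:
  Δ = trace² - 4·det = 361 - 168 = 193.
Step 3 — eigenvalues:
  λ = (trace ± √Δ)/2 = (19 ± 13.8924)/2,
  λ_1 = 16.4462,  λ_2 = 2.5538.

Step 4 — unit eigenvector for λ_1: solve (Sigma - λ_1 I)v = 0. First row:
  (6 - 16.4462)·v_x + (6)·v_y = 0, i.e. (-10.4462)·v_x + (6)·v_y = 0,
  so v ∝ (b, λ_1 - a) = (6, 10.4462) = u.
  ||u|| = √((6)² + (10.4462)²) = √(145.1236) ≈ 12.0467,
  v_1 = u/||u|| ≈ (0.4981, 0.8671) (||v_1|| = 1).

λ_1 = 16.4462,  λ_2 = 2.5538;  v_1 ≈ (0.4981, 0.8671)


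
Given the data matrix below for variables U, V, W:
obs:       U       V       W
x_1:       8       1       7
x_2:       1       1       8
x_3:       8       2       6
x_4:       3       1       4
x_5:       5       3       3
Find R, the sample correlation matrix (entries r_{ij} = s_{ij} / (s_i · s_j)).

Step 1 — column means:
  mean(U) = (8 + 1 + 8 + 3 + 5) / 5 = 25/5 = 5
  mean(V) = (1 + 1 + 2 + 1 + 3) / 5 = 8/5 = 1.6
  mean(W) = (7 + 8 + 6 + 4 + 3) / 5 = 28/5 = 5.6

Step 2 — sample variances and covariances s[i,j] = (1/(n-1)) · Σ_k (x_{k,i} - mean_i) · (x_{k,j} - mean_j), with n-1 = 4:
  s[U,U] = ((3)·(3) + (-4)·(-4) + (3)·(3) + (-2)·(-2) + (0)·(0)) / 4 = 38/4 = 9.5
  s[U,V] = ((3)·(-0.6) + (-4)·(-0.6) + (3)·(0.4) + (-2)·(-0.6) + (0)·(1.4)) / 4 = 3/4 = 0.75
  s[U,W] = ((3)·(1.4) + (-4)·(2.4) + (3)·(0.4) + (-2)·(-1.6) + (0)·(-2.6)) / 4 = -1/4 = -0.25
  s[V,V] = ((-0.6)·(-0.6) + (-0.6)·(-0.6) + (0.4)·(0.4) + (-0.6)·(-0.6) + (1.4)·(1.4)) / 4 = 3.2/4 = 0.8
  s[V,W] = ((-0.6)·(1.4) + (-0.6)·(2.4) + (0.4)·(0.4) + (-0.6)·(-1.6) + (1.4)·(-2.6)) / 4 = -4.8/4 = -1.2
  s[W,W] = ((1.4)·(1.4) + (2.4)·(2.4) + (0.4)·(0.4) + (-1.6)·(-1.6) + (-2.6)·(-2.6)) / 4 = 17.2/4 = 4.3
  Sample standard deviations s_i = √(s[i,i]):
  s(U) = √(9.5) = 3.0822
  s(V) = √(0.8) = 0.8944
  s(W) = √(4.3) = 2.0736

Step 3 — r_{ij} = s_{ij} / (s_i · s_j):
  r[U,U] = 1 (diagonal).
  r[U,V] = 0.75 / (3.0822 · 0.8944) = 0.75 / 2.7568 = 0.2721
  r[U,W] = -0.25 / (3.0822 · 2.0736) = -0.25 / 6.3914 = -0.0391
  r[V,V] = 1 (diagonal).
  r[V,W] = -1.2 / (0.8944 · 2.0736) = -1.2 / 1.8547 = -0.647
  r[W,W] = 1 (diagonal).

R is symmetric with unit diagonal. Assembling:

R = [[1, 0.2721, -0.0391],
 [0.2721, 1, -0.647],
 [-0.0391, -0.647, 1]]


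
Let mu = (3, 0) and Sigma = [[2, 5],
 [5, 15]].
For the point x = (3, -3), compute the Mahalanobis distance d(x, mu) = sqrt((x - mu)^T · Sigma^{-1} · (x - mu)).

Step 1 — centre the observation: (x - mu) = (0, -3).

Step 2 — invert Sigma. det(Sigma) = 2·15 - (5)² = 5.
  Sigma^{-1} = (1/det) · [[d, -b], [-b, a]] = [[3, -1],
 [-1, 0.4]].

Step 3 — form the quadratic (x - mu)^T · Sigma^{-1} · (x - mu):
  Sigma^{-1} · (x - mu) = (3, -1.2).
  (x - mu)^T · [Sigma^{-1} · (x - mu)] = (0)·(3) + (-3)·(-1.2) = 3.6.

Step 4 — take square root: d = √(3.6) ≈ 1.8974.

d(x, mu) = √(3.6) ≈ 1.8974


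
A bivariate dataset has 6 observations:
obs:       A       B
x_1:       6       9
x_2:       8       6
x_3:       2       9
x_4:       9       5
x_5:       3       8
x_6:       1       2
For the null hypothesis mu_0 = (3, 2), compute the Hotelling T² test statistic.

Step 1 — sample mean vector:
  mean(A) = (6 + 8 + 2 + 9 + 3 + 1) / 6 = 29/6 = 4.8333
  mean(B) = (9 + 6 + 9 + 5 + 8 + 2) / 6 = 39/6 = 6.5
  x̄ = (4.8333, 6.5),  deviation x̄ - mu_0 = (4.8333, 6.5) - (3, 2) = (1.8333, 4.5).

Step 2 — sample covariance matrix, S[i,j] = (1/(n-1)) · Σ_k (x_{k,i} - mean_i) · (x_{k,j} - mean_j), divisor n-1 = 5:
  S[A,A] = ((1.1667)·(1.1667) + (3.1667)·(3.1667) + (-2.8333)·(-2.8333) + (4.1667)·(4.1667) + (-1.8333)·(-1.8333) + (-3.8333)·(-3.8333)) / 5 = 54.8333/5 = 10.9667
  S[A,B] = ((1.1667)·(2.5) + (3.1667)·(-0.5) + (-2.8333)·(2.5) + (4.1667)·(-1.5) + (-1.8333)·(1.5) + (-3.8333)·(-4.5)) / 5 = 2.5/5 = 0.5
  S[B,B] = ((2.5)·(2.5) + (-0.5)·(-0.5) + (2.5)·(2.5) + (-1.5)·(-1.5) + (1.5)·(1.5) + (-4.5)·(-4.5)) / 5 = 37.5/5 = 7.5
  S = [[10.9667, 0.5],
 [0.5, 7.5]].

Step 3 — invert S. det(S) = 10.9667·7.5 - (0.5)² = 82.
  S^{-1} = (1/det) · [[d, -b], [-b, a]] = [[0.0915, -0.0061],
 [-0.0061, 0.1337]].

Step 4 — quadratic form (x̄ - mu_0)^T · S^{-1} · (x̄ - mu_0):
  S^{-1} · (x̄ - mu_0) = (0.1402, 0.5907),
  (x̄ - mu_0)^T · [...] = (1.8333)·(0.1402) + (4.5)·(0.5907) = 2.915.

Step 5 — scale by n: T² = 6 · 2.915 = 17.4902.

T² ≈ 17.4902


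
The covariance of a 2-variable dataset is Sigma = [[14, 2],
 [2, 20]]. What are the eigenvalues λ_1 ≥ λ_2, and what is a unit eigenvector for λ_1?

Step 1 — characteristic polynomial of 2×2 Sigma:
  det(Sigma - λI) = λ² - trace · λ + det = 0.
  trace = 14 + 20 = 34, det = 14·20 - (2)² = 276.
Step 2 — discriminant:
  Δ = trace² - 4·det = 1156 - 1104 = 52.
Step 3 — eigenvalues:
  λ = (trace ± √Δ)/2 = (34 ± 7.2111)/2,
  λ_1 = 20.6056,  λ_2 = 13.3944.

Step 4 — unit eigenvector for λ_1: solve (Sigma - λ_1 I)v = 0. First row:
  (14 - 20.6056)·v_x + (2)·v_y = 0, i.e. (-6.6056)·v_x + (2)·v_y = 0,
  so v ∝ (b, λ_1 - a) = (2, 6.6056) = u.
  ||u|| = √((2)² + (6.6056)²) = √(47.6333) ≈ 6.9017,
  v_1 = u/||u|| ≈ (0.2898, 0.9571) (||v_1|| = 1).

λ_1 = 20.6056,  λ_2 = 13.3944;  v_1 ≈ (0.2898, 0.9571)


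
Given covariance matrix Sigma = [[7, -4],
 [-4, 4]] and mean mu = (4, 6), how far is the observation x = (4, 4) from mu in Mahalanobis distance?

Step 1 — centre the observation: (x - mu) = (0, -2).

Step 2 — invert Sigma. det(Sigma) = 7·4 - (-4)² = 12.
  Sigma^{-1} = (1/det) · [[d, -b], [-b, a]] = [[0.3333, 0.3333],
 [0.3333, 0.5833]].

Step 3 — form the quadratic (x - mu)^T · Sigma^{-1} · (x - mu):
  Sigma^{-1} · (x - mu) = (-0.6667, -1.1667).
  (x - mu)^T · [Sigma^{-1} · (x - mu)] = (0)·(-0.6667) + (-2)·(-1.1667) = 2.3333.

Step 4 — take square root: d = √(2.3333) ≈ 1.5275.

d(x, mu) = √(2.3333) ≈ 1.5275


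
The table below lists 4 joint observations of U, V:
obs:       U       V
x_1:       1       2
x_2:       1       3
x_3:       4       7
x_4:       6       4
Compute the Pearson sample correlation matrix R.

Step 1 — column means:
  mean(U) = (1 + 1 + 4 + 6) / 4 = 12/4 = 3
  mean(V) = (2 + 3 + 7 + 4) / 4 = 16/4 = 4

Step 2 — sample variances and covariances s[i,j] = (1/(n-1)) · Σ_k (x_{k,i} - mean_i) · (x_{k,j} - mean_j), with n-1 = 3:
  s[U,U] = ((-2)·(-2) + (-2)·(-2) + (1)·(1) + (3)·(3)) / 3 = 18/3 = 6
  s[U,V] = ((-2)·(-2) + (-2)·(-1) + (1)·(3) + (3)·(0)) / 3 = 9/3 = 3
  s[V,V] = ((-2)·(-2) + (-1)·(-1) + (3)·(3) + (0)·(0)) / 3 = 14/3 = 4.6667
  Sample standard deviations s_i = √(s[i,i]):
  s(U) = √(6) = 2.4495
  s(V) = √(4.6667) = 2.1602

Step 3 — r_{ij} = s_{ij} / (s_i · s_j):
  r[U,U] = 1 (diagonal).
  r[U,V] = 3 / (2.4495 · 2.1602) = 3 / 5.2915 = 0.5669
  r[V,V] = 1 (diagonal).

R is symmetric with unit diagonal. Assembling:

R = [[1, 0.5669],
 [0.5669, 1]]


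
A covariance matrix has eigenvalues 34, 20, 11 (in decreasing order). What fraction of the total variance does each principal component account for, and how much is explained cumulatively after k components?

Step 1 — total variance = trace(Sigma) = Σ λ_i = 34 + 20 + 11 = 65.

Step 2 — fraction explained by component i = λ_i / Σ λ:
  PC1: 34/65 = 0.5231
  PC2: 20/65 = 0.3077
  PC3: 11/65 = 0.1692

Step 3 — cumulative fraction after k components = (λ_1 + ... + λ_k) / Σ λ:
  k = 1: 34/65 = 0.5231
  k = 2: (34 + 20)/65 = 54/65 = 0.8308
  k = 3: (34 + 20 + 11)/65 = 65/65 = 1

Summary (fraction, with percent):

explained: PC1 0.5231 (52.31%), PC2 0.3077 (30.77%), PC3 0.1692 (16.92%);  cumulative: 0.5231, 0.8308, 1


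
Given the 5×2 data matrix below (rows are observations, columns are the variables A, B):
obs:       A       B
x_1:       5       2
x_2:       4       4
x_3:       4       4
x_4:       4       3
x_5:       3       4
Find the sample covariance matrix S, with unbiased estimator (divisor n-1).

Step 1 — column means:
  mean(A) = (5 + 4 + 4 + 4 + 3) / 5 = 20/5 = 4
  mean(B) = (2 + 4 + 4 + 3 + 4) / 5 = 17/5 = 3.4

Step 2 — sample covariance S[i,j] = (1/(n-1)) · Σ_k (x_{k,i} - mean_i) · (x_{k,j} - mean_j), with n-1 = 4.
  S[A,A] = ((1)·(1) + (0)·(0) + (0)·(0) + (0)·(0) + (-1)·(-1)) / 4 = 2/4 = 0.5
  S[A,B] = ((1)·(-1.4) + (0)·(0.6) + (0)·(0.6) + (0)·(-0.4) + (-1)·(0.6)) / 4 = -2/4 = -0.5
  S[B,B] = ((-1.4)·(-1.4) + (0.6)·(0.6) + (0.6)·(0.6) + (-0.4)·(-0.4) + (0.6)·(0.6)) / 4 = 3.2/4 = 0.8

S is symmetric (S[j,i] = S[i,j]). Assembling:

S = [[0.5, -0.5],
 [-0.5, 0.8]]


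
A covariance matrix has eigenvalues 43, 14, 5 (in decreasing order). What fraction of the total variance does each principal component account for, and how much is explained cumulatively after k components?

Step 1 — total variance = trace(Sigma) = Σ λ_i = 43 + 14 + 5 = 62.

Step 2 — fraction explained by component i = λ_i / Σ λ:
  PC1: 43/62 = 0.6935
  PC2: 14/62 = 0.2258
  PC3: 5/62 = 0.0806

Step 3 — cumulative fraction after k components = (λ_1 + ... + λ_k) / Σ λ:
  k = 1: 43/62 = 0.6935
  k = 2: (43 + 14)/62 = 57/62 = 0.9194
  k = 3: (43 + 14 + 5)/62 = 62/62 = 1

Summary (fraction, with percent):

explained: PC1 0.6935 (69.35%), PC2 0.2258 (22.58%), PC3 0.0806 (8.06%);  cumulative: 0.6935, 0.9194, 1


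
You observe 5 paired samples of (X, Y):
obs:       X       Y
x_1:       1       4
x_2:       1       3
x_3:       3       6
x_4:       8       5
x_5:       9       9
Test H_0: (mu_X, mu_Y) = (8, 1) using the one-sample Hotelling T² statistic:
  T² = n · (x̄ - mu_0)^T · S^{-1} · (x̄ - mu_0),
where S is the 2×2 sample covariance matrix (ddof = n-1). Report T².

Step 1 — sample mean vector:
  mean(X) = (1 + 1 + 3 + 8 + 9) / 5 = 22/5 = 4.4
  mean(Y) = (4 + 3 + 6 + 5 + 9) / 5 = 27/5 = 5.4
  x̄ = (4.4, 5.4),  deviation x̄ - mu_0 = (4.4, 5.4) - (8, 1) = (-3.6, 4.4).

Step 2 — sample covariance matrix, S[i,j] = (1/(n-1)) · Σ_k (x_{k,i} - mean_i) · (x_{k,j} - mean_j), divisor n-1 = 4:
  S[X,X] = ((-3.4)·(-3.4) + (-3.4)·(-3.4) + (-1.4)·(-1.4) + (3.6)·(3.6) + (4.6)·(4.6)) / 4 = 59.2/4 = 14.8
  S[X,Y] = ((-3.4)·(-1.4) + (-3.4)·(-2.4) + (-1.4)·(0.6) + (3.6)·(-0.4) + (4.6)·(3.6)) / 4 = 27.2/4 = 6.8
  S[Y,Y] = ((-1.4)·(-1.4) + (-2.4)·(-2.4) + (0.6)·(0.6) + (-0.4)·(-0.4) + (3.6)·(3.6)) / 4 = 21.2/4 = 5.3
  S = [[14.8, 6.8],
 [6.8, 5.3]].

Step 3 — invert S. det(S) = 14.8·5.3 - (6.8)² = 32.2.
  S^{-1} = (1/det) · [[d, -b], [-b, a]] = [[0.1646, -0.2112],
 [-0.2112, 0.4596]].

Step 4 — quadratic form (x̄ - mu_0)^T · S^{-1} · (x̄ - mu_0):
  S^{-1} · (x̄ - mu_0) = (-1.5217, 2.7826),
  (x̄ - mu_0)^T · [...] = (-3.6)·(-1.5217) + (4.4)·(2.7826) = 17.7217.

Step 5 — scale by n: T² = 5 · 17.7217 = 88.6087.

T² ≈ 88.6087


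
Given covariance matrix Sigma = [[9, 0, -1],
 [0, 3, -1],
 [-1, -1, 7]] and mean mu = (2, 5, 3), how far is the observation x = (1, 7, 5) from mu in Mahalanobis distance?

Step 1 — centre the observation: (x - mu) = (-1, 2, 2).

Step 2 — invert Sigma (cofactor / det for 3×3, or solve directly):
  Sigma^{-1} = [[0.113, 0.0056, 0.0169],
 [0.0056, 0.3503, 0.0508],
 [0.0169, 0.0508, 0.1525]].

Step 3 — form the quadratic (x - mu)^T · Sigma^{-1} · (x - mu):
  Sigma^{-1} · (x - mu) = (-0.0678, 0.7966, 0.3898).
  (x - mu)^T · [Sigma^{-1} · (x - mu)] = (-1)·(-0.0678) + (2)·(0.7966) + (2)·(0.3898) = 2.4407.

Step 4 — take square root: d = √(2.4407) ≈ 1.5623.

d(x, mu) = √(2.4407) ≈ 1.5623


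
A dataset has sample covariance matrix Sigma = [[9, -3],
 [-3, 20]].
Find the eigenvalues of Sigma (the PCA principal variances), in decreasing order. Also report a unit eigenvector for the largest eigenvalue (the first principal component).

Step 1 — characteristic polynomial of 2×2 Sigma:
  det(Sigma - λI) = λ² - trace · λ + det = 0.
  trace = 9 + 20 = 29, det = 9·20 - (-3)² = 171.
Step 2 — discriminant:
  Δ = trace² - 4·det = 841 - 684 = 157.
Step 3 — eigenvalues:
  λ = (trace ± √Δ)/2 = (29 ± 12.53)/2,
  λ_1 = 20.765,  λ_2 = 8.235.

Step 4 — unit eigenvector for λ_1: solve (Sigma - λ_1 I)v = 0. First row:
  (9 - 20.765)·v_x + (-3)·v_y = 0, i.e. (-11.765)·v_x + (-3)·v_y = 0,
  so v ∝ (b, λ_1 - a) = (-3, 11.765); multiply by -1 so the first entry is positive: u = (3, -11.765).
  ||u|| = √((3)² + (-11.765)²) = √(147.4148) ≈ 12.1414,
  v_1 = u/||u|| ≈ (0.2471, -0.969) (||v_1|| = 1).

λ_1 = 20.765,  λ_2 = 8.235;  v_1 ≈ (0.2471, -0.969)


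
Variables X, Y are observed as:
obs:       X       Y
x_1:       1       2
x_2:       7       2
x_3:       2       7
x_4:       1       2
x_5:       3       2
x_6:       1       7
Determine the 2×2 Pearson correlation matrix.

Step 1 — column means:
  mean(X) = (1 + 7 + 2 + 1 + 3 + 1) / 6 = 15/6 = 2.5
  mean(Y) = (2 + 2 + 7 + 2 + 2 + 7) / 6 = 22/6 = 3.6667

Step 2 — sample variances and covariances s[i,j] = (1/(n-1)) · Σ_k (x_{k,i} - mean_i) · (x_{k,j} - mean_j), with n-1 = 5:
  s[X,X] = ((-1.5)·(-1.5) + (4.5)·(4.5) + (-0.5)·(-0.5) + (-1.5)·(-1.5) + (0.5)·(0.5) + (-1.5)·(-1.5)) / 5 = 27.5/5 = 5.5
  s[X,Y] = ((-1.5)·(-1.6667) + (4.5)·(-1.6667) + (-0.5)·(3.3333) + (-1.5)·(-1.6667) + (0.5)·(-1.6667) + (-1.5)·(3.3333)) / 5 = -10/5 = -2
  s[Y,Y] = ((-1.6667)·(-1.6667) + (-1.6667)·(-1.6667) + (3.3333)·(3.3333) + (-1.6667)·(-1.6667) + (-1.6667)·(-1.6667) + (3.3333)·(3.3333)) / 5 = 33.3333/5 = 6.6667
  Sample standard deviations s_i = √(s[i,i]):
  s(X) = √(5.5) = 2.3452
  s(Y) = √(6.6667) = 2.582

Step 3 — r_{ij} = s_{ij} / (s_i · s_j):
  r[X,X] = 1 (diagonal).
  r[X,Y] = -2 / (2.3452 · 2.582) = -2 / 6.0553 = -0.3303
  r[Y,Y] = 1 (diagonal).

R is symmetric with unit diagonal. Assembling:

R = [[1, -0.3303],
 [-0.3303, 1]]


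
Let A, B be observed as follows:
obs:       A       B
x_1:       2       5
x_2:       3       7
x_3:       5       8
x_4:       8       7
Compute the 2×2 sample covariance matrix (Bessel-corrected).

Step 1 — column means:
  mean(A) = (2 + 3 + 5 + 8) / 4 = 18/4 = 4.5
  mean(B) = (5 + 7 + 8 + 7) / 4 = 27/4 = 6.75

Step 2 — sample covariance S[i,j] = (1/(n-1)) · Σ_k (x_{k,i} - mean_i) · (x_{k,j} - mean_j), with n-1 = 3.
  S[A,A] = ((-2.5)·(-2.5) + (-1.5)·(-1.5) + (0.5)·(0.5) + (3.5)·(3.5)) / 3 = 21/3 = 7
  S[A,B] = ((-2.5)·(-1.75) + (-1.5)·(0.25) + (0.5)·(1.25) + (3.5)·(0.25)) / 3 = 5.5/3 = 1.8333
  S[B,B] = ((-1.75)·(-1.75) + (0.25)·(0.25) + (1.25)·(1.25) + (0.25)·(0.25)) / 3 = 4.75/3 = 1.5833

S is symmetric (S[j,i] = S[i,j]). Assembling:

S = [[7, 1.8333],
 [1.8333, 1.5833]]


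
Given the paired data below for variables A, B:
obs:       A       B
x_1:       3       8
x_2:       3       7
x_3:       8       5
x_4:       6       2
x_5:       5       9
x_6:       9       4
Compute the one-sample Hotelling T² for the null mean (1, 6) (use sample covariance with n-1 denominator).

Step 1 — sample mean vector:
  mean(A) = (3 + 3 + 8 + 6 + 5 + 9) / 6 = 34/6 = 5.6667
  mean(B) = (8 + 7 + 5 + 2 + 9 + 4) / 6 = 35/6 = 5.8333
  x̄ = (5.6667, 5.8333),  deviation x̄ - mu_0 = (5.6667, 5.8333) - (1, 6) = (4.6667, -0.1667).

Step 2 — sample covariance matrix, S[i,j] = (1/(n-1)) · Σ_k (x_{k,i} - mean_i) · (x_{k,j} - mean_j), divisor n-1 = 5:
  S[A,A] = ((-2.6667)·(-2.6667) + (-2.6667)·(-2.6667) + (2.3333)·(2.3333) + (0.3333)·(0.3333) + (-0.6667)·(-0.6667) + (3.3333)·(3.3333)) / 5 = 31.3333/5 = 6.2667
  S[A,B] = ((-2.6667)·(2.1667) + (-2.6667)·(1.1667) + (2.3333)·(-0.8333) + (0.3333)·(-3.8333) + (-0.6667)·(3.1667) + (3.3333)·(-1.8333)) / 5 = -20.3333/5 = -4.0667
  S[B,B] = ((2.1667)·(2.1667) + (1.1667)·(1.1667) + (-0.8333)·(-0.8333) + (-3.8333)·(-3.8333) + (3.1667)·(3.1667) + (-1.8333)·(-1.8333)) / 5 = 34.8333/5 = 6.9667
  S = [[6.2667, -4.0667],
 [-4.0667, 6.9667]].

Step 3 — invert S. det(S) = 6.2667·6.9667 - (-4.0667)² = 27.12.
  S^{-1} = (1/det) · [[d, -b], [-b, a]] = [[0.2569, 0.15],
 [0.15, 0.2311]].

Step 4 — quadratic form (x̄ - mu_0)^T · S^{-1} · (x̄ - mu_0):
  S^{-1} · (x̄ - mu_0) = (1.1738, 0.6613),
  (x̄ - mu_0)^T · [...] = (4.6667)·(1.1738) + (-0.1667)·(0.6613) = 5.3675.

Step 5 — scale by n: T² = 6 · 5.3675 = 32.205.

T² ≈ 32.205


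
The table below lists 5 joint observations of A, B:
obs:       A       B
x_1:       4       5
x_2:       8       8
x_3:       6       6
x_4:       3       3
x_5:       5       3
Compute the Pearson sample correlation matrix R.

Step 1 — column means:
  mean(A) = (4 + 8 + 6 + 3 + 5) / 5 = 26/5 = 5.2
  mean(B) = (5 + 8 + 6 + 3 + 3) / 5 = 25/5 = 5

Step 2 — sample variances and covariances s[i,j] = (1/(n-1)) · Σ_k (x_{k,i} - mean_i) · (x_{k,j} - mean_j), with n-1 = 4:
  s[A,A] = ((-1.2)·(-1.2) + (2.8)·(2.8) + (0.8)·(0.8) + (-2.2)·(-2.2) + (-0.2)·(-0.2)) / 4 = 14.8/4 = 3.7
  s[A,B] = ((-1.2)·(0) + (2.8)·(3) + (0.8)·(1) + (-2.2)·(-2) + (-0.2)·(-2)) / 4 = 14/4 = 3.5
  s[B,B] = ((0)·(0) + (3)·(3) + (1)·(1) + (-2)·(-2) + (-2)·(-2)) / 4 = 18/4 = 4.5
  Sample standard deviations s_i = √(s[i,i]):
  s(A) = √(3.7) = 1.9235
  s(B) = √(4.5) = 2.1213

Step 3 — r_{ij} = s_{ij} / (s_i · s_j):
  r[A,A] = 1 (diagonal).
  r[A,B] = 3.5 / (1.9235 · 2.1213) = 3.5 / 4.0804 = 0.8578
  r[B,B] = 1 (diagonal).

R is symmetric with unit diagonal. Assembling:

R = [[1, 0.8578],
 [0.8578, 1]]


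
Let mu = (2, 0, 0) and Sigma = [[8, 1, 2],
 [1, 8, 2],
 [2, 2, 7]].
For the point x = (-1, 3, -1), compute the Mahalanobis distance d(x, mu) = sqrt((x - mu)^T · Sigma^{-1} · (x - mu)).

Step 1 — centre the observation: (x - mu) = (-3, 3, -1).

Step 2 — invert Sigma (cofactor / det for 3×3, or solve directly):
  Sigma^{-1} = [[0.1351, -0.0078, -0.0364],
 [-0.0078, 0.1351, -0.0364],
 [-0.0364, -0.0364, 0.1636]].

Step 3 — form the quadratic (x - mu)^T · Sigma^{-1} · (x - mu):
  Sigma^{-1} · (x - mu) = (-0.3922, 0.4649, -0.1636).
  (x - mu)^T · [Sigma^{-1} · (x - mu)] = (-3)·(-0.3922) + (3)·(0.4649) + (-1)·(-0.1636) = 2.7351.

Step 4 — take square root: d = √(2.7351) ≈ 1.6538.

d(x, mu) = √(2.7351) ≈ 1.6538


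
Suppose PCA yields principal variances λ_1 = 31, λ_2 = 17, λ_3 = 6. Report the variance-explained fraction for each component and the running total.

Step 1 — total variance = trace(Sigma) = Σ λ_i = 31 + 17 + 6 = 54.

Step 2 — fraction explained by component i = λ_i / Σ λ:
  PC1: 31/54 = 0.5741
  PC2: 17/54 = 0.3148
  PC3: 6/54 = 0.1111

Step 3 — cumulative fraction after k components = (λ_1 + ... + λ_k) / Σ λ:
  k = 1: 31/54 = 0.5741
  k = 2: (31 + 17)/54 = 48/54 = 0.8889
  k = 3: (31 + 17 + 6)/54 = 54/54 = 1

Summary (fraction, with percent):

explained: PC1 0.5741 (57.41%), PC2 0.3148 (31.48%), PC3 0.1111 (11.11%);  cumulative: 0.5741, 0.8889, 1


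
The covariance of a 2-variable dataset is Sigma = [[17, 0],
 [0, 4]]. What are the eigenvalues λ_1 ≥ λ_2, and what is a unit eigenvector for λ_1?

Step 1 — characteristic polynomial of 2×2 Sigma:
  det(Sigma - λI) = λ² - trace · λ + det = 0.
  trace = 17 + 4 = 21, det = 17·4 - (0)² = 68.
Step 2 — discriminant:
  Δ = trace² - 4·det = 441 - 272 = 169.
Step 3 — eigenvalues:
  λ = (trace ± √Δ)/2 = (21 ± 13)/2,
  λ_1 = 17,  λ_2 = 4.

Step 4 — unit eigenvector for λ_1: Sigma is diagonal, so its eigenvectors are the coordinate axes. λ_1 = 17 is the diagonal entry on the first coordinate axis, hence
  v_1 = (1, 0) (||v_1|| = 1).

λ_1 = 17,  λ_2 = 4;  v_1 ≈ (1, 0)


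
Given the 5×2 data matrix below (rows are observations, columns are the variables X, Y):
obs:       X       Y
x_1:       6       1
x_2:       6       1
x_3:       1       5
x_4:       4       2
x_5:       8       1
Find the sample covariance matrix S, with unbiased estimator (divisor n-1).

Step 1 — column means:
  mean(X) = (6 + 6 + 1 + 4 + 8) / 5 = 25/5 = 5
  mean(Y) = (1 + 1 + 5 + 2 + 1) / 5 = 10/5 = 2

Step 2 — sample covariance S[i,j] = (1/(n-1)) · Σ_k (x_{k,i} - mean_i) · (x_{k,j} - mean_j), with n-1 = 4.
  S[X,X] = ((1)·(1) + (1)·(1) + (-4)·(-4) + (-1)·(-1) + (3)·(3)) / 4 = 28/4 = 7
  S[X,Y] = ((1)·(-1) + (1)·(-1) + (-4)·(3) + (-1)·(0) + (3)·(-1)) / 4 = -17/4 = -4.25
  S[Y,Y] = ((-1)·(-1) + (-1)·(-1) + (3)·(3) + (0)·(0) + (-1)·(-1)) / 4 = 12/4 = 3

S is symmetric (S[j,i] = S[i,j]). Assembling:

S = [[7, -4.25],
 [-4.25, 3]]


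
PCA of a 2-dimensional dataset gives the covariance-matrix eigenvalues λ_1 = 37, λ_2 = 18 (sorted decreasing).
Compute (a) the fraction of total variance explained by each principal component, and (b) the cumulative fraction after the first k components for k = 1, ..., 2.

Step 1 — total variance = trace(Sigma) = Σ λ_i = 37 + 18 = 55.

Step 2 — fraction explained by component i = λ_i / Σ λ:
  PC1: 37/55 = 0.6727
  PC2: 18/55 = 0.3273

Step 3 — cumulative fraction after k components = (λ_1 + ... + λ_k) / Σ λ:
  k = 1: 37/55 = 0.6727
  k = 2: (37 + 18)/55 = 55/55 = 1

Summary (fraction, with percent):

explained: PC1 0.6727 (67.27%), PC2 0.3273 (32.73%);  cumulative: 0.6727, 1


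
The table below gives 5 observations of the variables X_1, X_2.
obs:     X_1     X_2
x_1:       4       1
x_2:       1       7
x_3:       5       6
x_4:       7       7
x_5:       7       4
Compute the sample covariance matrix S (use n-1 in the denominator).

Step 1 — column means:
  mean(X_1) = (4 + 1 + 5 + 7 + 7) / 5 = 24/5 = 4.8
  mean(X_2) = (1 + 7 + 6 + 7 + 4) / 5 = 25/5 = 5

Step 2 — sample covariance S[i,j] = (1/(n-1)) · Σ_k (x_{k,i} - mean_i) · (x_{k,j} - mean_j), with n-1 = 4.
  S[X_1,X_1] = ((-0.8)·(-0.8) + (-3.8)·(-3.8) + (0.2)·(0.2) + (2.2)·(2.2) + (2.2)·(2.2)) / 4 = 24.8/4 = 6.2
  S[X_1,X_2] = ((-0.8)·(-4) + (-3.8)·(2) + (0.2)·(1) + (2.2)·(2) + (2.2)·(-1)) / 4 = -2/4 = -0.5
  S[X_2,X_2] = ((-4)·(-4) + (2)·(2) + (1)·(1) + (2)·(2) + (-1)·(-1)) / 4 = 26/4 = 6.5

S is symmetric (S[j,i] = S[i,j]). Assembling:

S = [[6.2, -0.5],
 [-0.5, 6.5]]


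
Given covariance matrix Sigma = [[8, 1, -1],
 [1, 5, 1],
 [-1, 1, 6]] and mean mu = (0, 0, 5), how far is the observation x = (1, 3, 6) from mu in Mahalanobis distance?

Step 1 — centre the observation: (x - mu) = (1, 3, 1).

Step 2 — invert Sigma (cofactor / det for 3×3, or solve directly):
  Sigma^{-1} = [[0.1324, -0.032, 0.0274],
 [-0.032, 0.2146, -0.0411],
 [0.0274, -0.0411, 0.1781]].

Step 3 — form the quadratic (x - mu)^T · Sigma^{-1} · (x - mu):
  Sigma^{-1} · (x - mu) = (0.0639, 0.5708, 0.0822).
  (x - mu)^T · [Sigma^{-1} · (x - mu)] = (1)·(0.0639) + (3)·(0.5708) + (1)·(0.0822) = 1.8584.

Step 4 — take square root: d = √(1.8584) ≈ 1.3632.

d(x, mu) = √(1.8584) ≈ 1.3632


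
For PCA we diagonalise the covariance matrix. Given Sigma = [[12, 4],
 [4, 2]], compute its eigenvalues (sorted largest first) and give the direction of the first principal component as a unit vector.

Step 1 — characteristic polynomial of 2×2 Sigma:
  det(Sigma - λI) = λ² - trace · λ + det = 0.
  trace = 12 + 2 = 14, det = 12·2 - (4)² = 8.
Step 2 — discriminant:
  Δ = trace² - 4·det = 196 - 32 = 164.
Step 3 — eigenvalues:
  λ = (trace ± √Δ)/2 = (14 ± 12.8062)/2,
  λ_1 = 13.4031,  λ_2 = 0.5969.

Step 4 — unit eigenvector for λ_1: solve (Sigma - λ_1 I)v = 0. First row:
  (12 - 13.4031)·v_x + (4)·v_y = 0, i.e. (-1.4031)·v_x + (4)·v_y = 0,
  so v ∝ (b, λ_1 - a) = (4, 1.4031) = u.
  ||u|| = √((4)² + (1.4031)²) = √(17.9688) ≈ 4.239,
  v_1 = u/||u|| ≈ (0.9436, 0.331) (||v_1|| = 1).

λ_1 = 13.4031,  λ_2 = 0.5969;  v_1 ≈ (0.9436, 0.331)


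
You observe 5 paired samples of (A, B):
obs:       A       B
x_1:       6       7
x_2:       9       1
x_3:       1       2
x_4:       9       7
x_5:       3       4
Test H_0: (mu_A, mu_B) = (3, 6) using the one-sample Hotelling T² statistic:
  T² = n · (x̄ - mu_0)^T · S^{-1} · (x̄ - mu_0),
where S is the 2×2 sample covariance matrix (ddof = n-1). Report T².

Step 1 — sample mean vector:
  mean(A) = (6 + 9 + 1 + 9 + 3) / 5 = 28/5 = 5.6
  mean(B) = (7 + 1 + 2 + 7 + 4) / 5 = 21/5 = 4.2
  x̄ = (5.6, 4.2),  deviation x̄ - mu_0 = (5.6, 4.2) - (3, 6) = (2.6, -1.8).

Step 2 — sample covariance matrix, S[i,j] = (1/(n-1)) · Σ_k (x_{k,i} - mean_i) · (x_{k,j} - mean_j), divisor n-1 = 4:
  S[A,A] = ((0.4)·(0.4) + (3.4)·(3.4) + (-4.6)·(-4.6) + (3.4)·(3.4) + (-2.6)·(-2.6)) / 4 = 51.2/4 = 12.8
  S[A,B] = ((0.4)·(2.8) + (3.4)·(-3.2) + (-4.6)·(-2.2) + (3.4)·(2.8) + (-2.6)·(-0.2)) / 4 = 10.4/4 = 2.6
  S[B,B] = ((2.8)·(2.8) + (-3.2)·(-3.2) + (-2.2)·(-2.2) + (2.8)·(2.8) + (-0.2)·(-0.2)) / 4 = 30.8/4 = 7.7
  S = [[12.8, 2.6],
 [2.6, 7.7]].

Step 3 — invert S. det(S) = 12.8·7.7 - (2.6)² = 91.8.
  S^{-1} = (1/det) · [[d, -b], [-b, a]] = [[0.0839, -0.0283],
 [-0.0283, 0.1394]].

Step 4 — quadratic form (x̄ - mu_0)^T · S^{-1} · (x̄ - mu_0):
  S^{-1} · (x̄ - mu_0) = (0.2691, -0.3246),
  (x̄ - mu_0)^T · [...] = (2.6)·(0.2691) + (-1.8)·(-0.3246) = 1.2839.

Step 5 — scale by n: T² = 5 · 1.2839 = 6.4194.

T² ≈ 6.4194


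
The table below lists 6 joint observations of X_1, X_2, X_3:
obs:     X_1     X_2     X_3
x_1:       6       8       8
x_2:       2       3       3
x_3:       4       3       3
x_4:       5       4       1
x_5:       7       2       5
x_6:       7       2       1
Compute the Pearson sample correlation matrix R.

Step 1 — column means:
  mean(X_1) = (6 + 2 + 4 + 5 + 7 + 7) / 6 = 31/6 = 5.1667
  mean(X_2) = (8 + 3 + 3 + 4 + 2 + 2) / 6 = 22/6 = 3.6667
  mean(X_3) = (8 + 3 + 3 + 1 + 5 + 1) / 6 = 21/6 = 3.5

Step 2 — sample variances and covariances s[i,j] = (1/(n-1)) · Σ_k (x_{k,i} - mean_i) · (x_{k,j} - mean_j), with n-1 = 5:
  s[X_1,X_1] = ((0.8333)·(0.8333) + (-3.1667)·(-3.1667) + (-1.1667)·(-1.1667) + (-0.1667)·(-0.1667) + (1.8333)·(1.8333) + (1.8333)·(1.8333)) / 5 = 18.8333/5 = 3.7667
  s[X_1,X_2] = ((0.8333)·(4.3333) + (-3.1667)·(-0.6667) + (-1.1667)·(-0.6667) + (-0.1667)·(0.3333) + (1.8333)·(-1.6667) + (1.8333)·(-1.6667)) / 5 = 0.3333/5 = 0.0667
  s[X_1,X_3] = ((0.8333)·(4.5) + (-3.1667)·(-0.5) + (-1.1667)·(-0.5) + (-0.1667)·(-2.5) + (1.8333)·(1.5) + (1.8333)·(-2.5)) / 5 = 4.5/5 = 0.9
  s[X_2,X_2] = ((4.3333)·(4.3333) + (-0.6667)·(-0.6667) + (-0.6667)·(-0.6667) + (0.3333)·(0.3333) + (-1.6667)·(-1.6667) + (-1.6667)·(-1.6667)) / 5 = 25.3333/5 = 5.0667
  s[X_2,X_3] = ((4.3333)·(4.5) + (-0.6667)·(-0.5) + (-0.6667)·(-0.5) + (0.3333)·(-2.5) + (-1.6667)·(1.5) + (-1.6667)·(-2.5)) / 5 = 21/5 = 4.2
  s[X_3,X_3] = ((4.5)·(4.5) + (-0.5)·(-0.5) + (-0.5)·(-0.5) + (-2.5)·(-2.5) + (1.5)·(1.5) + (-2.5)·(-2.5)) / 5 = 35.5/5 = 7.1
  Sample standard deviations s_i = √(s[i,i]):
  s(X_1) = √(3.7667) = 1.9408
  s(X_2) = √(5.0667) = 2.2509
  s(X_3) = √(7.1) = 2.6646

Step 3 — r_{ij} = s_{ij} / (s_i · s_j):
  r[X_1,X_1] = 1 (diagonal).
  r[X_1,X_2] = 0.0667 / (1.9408 · 2.2509) = 0.0667 / 4.3686 = 0.0153
  r[X_1,X_3] = 0.9 / (1.9408 · 2.6646) = 0.9 / 5.1714 = 0.174
  r[X_2,X_2] = 1 (diagonal).
  r[X_2,X_3] = 4.2 / (2.2509 · 2.6646) = 4.2 / 5.9978 = 0.7003
  r[X_3,X_3] = 1 (diagonal).

R is symmetric with unit diagonal. Assembling:

R = [[1, 0.0153, 0.174],
 [0.0153, 1, 0.7003],
 [0.174, 0.7003, 1]]


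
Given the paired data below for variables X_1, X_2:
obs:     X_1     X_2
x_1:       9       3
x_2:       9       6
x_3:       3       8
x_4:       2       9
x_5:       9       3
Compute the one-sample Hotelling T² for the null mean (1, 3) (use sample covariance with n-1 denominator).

Step 1 — sample mean vector:
  mean(X_1) = (9 + 9 + 3 + 2 + 9) / 5 = 32/5 = 6.4
  mean(X_2) = (3 + 6 + 8 + 9 + 3) / 5 = 29/5 = 5.8
  x̄ = (6.4, 5.8),  deviation x̄ - mu_0 = (6.4, 5.8) - (1, 3) = (5.4, 2.8).

Step 2 — sample covariance matrix, S[i,j] = (1/(n-1)) · Σ_k (x_{k,i} - mean_i) · (x_{k,j} - mean_j), divisor n-1 = 4:
  S[X_1,X_1] = ((2.6)·(2.6) + (2.6)·(2.6) + (-3.4)·(-3.4) + (-4.4)·(-4.4) + (2.6)·(2.6)) / 4 = 51.2/4 = 12.8
  S[X_1,X_2] = ((2.6)·(-2.8) + (2.6)·(0.2) + (-3.4)·(2.2) + (-4.4)·(3.2) + (2.6)·(-2.8)) / 4 = -35.6/4 = -8.9
  S[X_2,X_2] = ((-2.8)·(-2.8) + (0.2)·(0.2) + (2.2)·(2.2) + (3.2)·(3.2) + (-2.8)·(-2.8)) / 4 = 30.8/4 = 7.7
  S = [[12.8, -8.9],
 [-8.9, 7.7]].

Step 3 — invert S. det(S) = 12.8·7.7 - (-8.9)² = 19.35.
  S^{-1} = (1/det) · [[d, -b], [-b, a]] = [[0.3979, 0.4599],
 [0.4599, 0.6615]].

Step 4 — quadratic form (x̄ - mu_0)^T · S^{-1} · (x̄ - mu_0):
  S^{-1} · (x̄ - mu_0) = (3.4367, 4.3359),
  (x̄ - mu_0)^T · [...] = (5.4)·(3.4367) + (2.8)·(4.3359) = 30.6987.

Step 5 — scale by n: T² = 5 · 30.6987 = 153.4935.

T² ≈ 153.4935


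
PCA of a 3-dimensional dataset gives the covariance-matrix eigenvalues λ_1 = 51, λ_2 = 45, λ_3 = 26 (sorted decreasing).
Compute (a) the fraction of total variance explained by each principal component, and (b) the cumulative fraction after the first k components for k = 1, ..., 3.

Step 1 — total variance = trace(Sigma) = Σ λ_i = 51 + 45 + 26 = 122.

Step 2 — fraction explained by component i = λ_i / Σ λ:
  PC1: 51/122 = 0.418
  PC2: 45/122 = 0.3689
  PC3: 26/122 = 0.2131

Step 3 — cumulative fraction after k components = (λ_1 + ... + λ_k) / Σ λ:
  k = 1: 51/122 = 0.418
  k = 2: (51 + 45)/122 = 96/122 = 0.7869
  k = 3: (51 + 45 + 26)/122 = 122/122 = 1

Summary (fraction, with percent):

explained: PC1 0.418 (41.8%), PC2 0.3689 (36.89%), PC3 0.2131 (21.31%);  cumulative: 0.418, 0.7869, 1


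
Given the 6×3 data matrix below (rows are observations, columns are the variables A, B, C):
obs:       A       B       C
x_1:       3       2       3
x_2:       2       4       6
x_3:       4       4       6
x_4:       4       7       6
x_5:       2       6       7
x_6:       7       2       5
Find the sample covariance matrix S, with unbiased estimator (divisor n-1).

Step 1 — column means:
  mean(A) = (3 + 2 + 4 + 4 + 2 + 7) / 6 = 22/6 = 3.6667
  mean(B) = (2 + 4 + 4 + 7 + 6 + 2) / 6 = 25/6 = 4.1667
  mean(C) = (3 + 6 + 6 + 6 + 7 + 5) / 6 = 33/6 = 5.5

Step 2 — sample covariance S[i,j] = (1/(n-1)) · Σ_k (x_{k,i} - mean_i) · (x_{k,j} - mean_j), with n-1 = 5.
  S[A,A] = ((-0.6667)·(-0.6667) + (-1.6667)·(-1.6667) + (0.3333)·(0.3333) + (0.3333)·(0.3333) + (-1.6667)·(-1.6667) + (3.3333)·(3.3333)) / 5 = 17.3333/5 = 3.4667
  S[A,B] = ((-0.6667)·(-2.1667) + (-1.6667)·(-0.1667) + (0.3333)·(-0.1667) + (0.3333)·(2.8333) + (-1.6667)·(1.8333) + (3.3333)·(-2.1667)) / 5 = -7.6667/5 = -1.5333
  S[A,C] = ((-0.6667)·(-2.5) + (-1.6667)·(0.5) + (0.3333)·(0.5) + (0.3333)·(0.5) + (-1.6667)·(1.5) + (3.3333)·(-0.5)) / 5 = -3/5 = -0.6
  S[B,B] = ((-2.1667)·(-2.1667) + (-0.1667)·(-0.1667) + (-0.1667)·(-0.1667) + (2.8333)·(2.8333) + (1.8333)·(1.8333) + (-2.1667)·(-2.1667)) / 5 = 20.8333/5 = 4.1667
  S[B,C] = ((-2.1667)·(-2.5) + (-0.1667)·(0.5) + (-0.1667)·(0.5) + (2.8333)·(0.5) + (1.8333)·(1.5) + (-2.1667)·(-0.5)) / 5 = 10.5/5 = 2.1
  S[C,C] = ((-2.5)·(-2.5) + (0.5)·(0.5) + (0.5)·(0.5) + (0.5)·(0.5) + (1.5)·(1.5) + (-0.5)·(-0.5)) / 5 = 9.5/5 = 1.9

S is symmetric (S[j,i] = S[i,j]). Assembling:

S = [[3.4667, -1.5333, -0.6],
 [-1.5333, 4.1667, 2.1],
 [-0.6, 2.1, 1.9]]


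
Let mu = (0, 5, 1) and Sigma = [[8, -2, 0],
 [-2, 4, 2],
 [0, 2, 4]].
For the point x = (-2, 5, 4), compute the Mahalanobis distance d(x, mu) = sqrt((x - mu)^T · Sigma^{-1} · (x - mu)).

Step 1 — centre the observation: (x - mu) = (-2, 0, 3).

Step 2 — invert Sigma (cofactor / det for 3×3, or solve directly):
  Sigma^{-1} = [[0.15, 0.1, -0.05],
 [0.1, 0.4, -0.2],
 [-0.05, -0.2, 0.35]].

Step 3 — form the quadratic (x - mu)^T · Sigma^{-1} · (x - mu):
  Sigma^{-1} · (x - mu) = (-0.45, -0.8, 1.15).
  (x - mu)^T · [Sigma^{-1} · (x - mu)] = (-2)·(-0.45) + (0)·(-0.8) + (3)·(1.15) = 4.35.

Step 4 — take square root: d = √(4.35) ≈ 2.0857.

d(x, mu) = √(4.35) ≈ 2.0857


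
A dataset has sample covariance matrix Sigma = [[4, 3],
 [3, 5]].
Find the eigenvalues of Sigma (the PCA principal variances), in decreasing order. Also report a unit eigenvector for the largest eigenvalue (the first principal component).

Step 1 — characteristic polynomial of 2×2 Sigma:
  det(Sigma - λI) = λ² - trace · λ + det = 0.
  trace = 4 + 5 = 9, det = 4·5 - (3)² = 11.
Step 2 — discriminant:
  Δ = trace² - 4·det = 81 - 44 = 37.
Step 3 — eigenvalues:
  λ = (trace ± √Δ)/2 = (9 ± 6.0828)/2,
  λ_1 = 7.5414,  λ_2 = 1.4586.

Step 4 — unit eigenvector for λ_1: solve (Sigma - λ_1 I)v = 0. First row:
  (4 - 7.5414)·v_x + (3)·v_y = 0, i.e. (-3.5414)·v_x + (3)·v_y = 0,
  so v ∝ (b, λ_1 - a) = (3, 3.5414) = u.
  ||u|| = √((3)² + (3.5414)²) = √(21.5414) ≈ 4.6413,
  v_1 = u/||u|| ≈ (0.6464, 0.763) (||v_1|| = 1).

λ_1 = 7.5414,  λ_2 = 1.4586;  v_1 ≈ (0.6464, 0.763)


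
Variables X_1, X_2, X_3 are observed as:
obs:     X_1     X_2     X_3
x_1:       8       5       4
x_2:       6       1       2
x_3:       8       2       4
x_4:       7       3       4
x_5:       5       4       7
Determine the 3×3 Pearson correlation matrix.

Step 1 — column means:
  mean(X_1) = (8 + 6 + 8 + 7 + 5) / 5 = 34/5 = 6.8
  mean(X_2) = (5 + 1 + 2 + 3 + 4) / 5 = 15/5 = 3
  mean(X_3) = (4 + 2 + 4 + 4 + 7) / 5 = 21/5 = 4.2

Step 2 — sample variances and covariances s[i,j] = (1/(n-1)) · Σ_k (x_{k,i} - mean_i) · (x_{k,j} - mean_j), with n-1 = 4:
  s[X_1,X_1] = ((1.2)·(1.2) + (-0.8)·(-0.8) + (1.2)·(1.2) + (0.2)·(0.2) + (-1.8)·(-1.8)) / 4 = 6.8/4 = 1.7
  s[X_1,X_2] = ((1.2)·(2) + (-0.8)·(-2) + (1.2)·(-1) + (0.2)·(0) + (-1.8)·(1)) / 4 = 1/4 = 0.25
  s[X_1,X_3] = ((1.2)·(-0.2) + (-0.8)·(-2.2) + (1.2)·(-0.2) + (0.2)·(-0.2) + (-1.8)·(2.8)) / 4 = -3.8/4 = -0.95
  s[X_2,X_2] = ((2)·(2) + (-2)·(-2) + (-1)·(-1) + (0)·(0) + (1)·(1)) / 4 = 10/4 = 2.5
  s[X_2,X_3] = ((2)·(-0.2) + (-2)·(-2.2) + (-1)·(-0.2) + (0)·(-0.2) + (1)·(2.8)) / 4 = 7/4 = 1.75
  s[X_3,X_3] = ((-0.2)·(-0.2) + (-2.2)·(-2.2) + (-0.2)·(-0.2) + (-0.2)·(-0.2) + (2.8)·(2.8)) / 4 = 12.8/4 = 3.2
  Sample standard deviations s_i = √(s[i,i]):
  s(X_1) = √(1.7) = 1.3038
  s(X_2) = √(2.5) = 1.5811
  s(X_3) = √(3.2) = 1.7889

Step 3 — r_{ij} = s_{ij} / (s_i · s_j):
  r[X_1,X_1] = 1 (diagonal).
  r[X_1,X_2] = 0.25 / (1.3038 · 1.5811) = 0.25 / 2.0616 = 0.1213
  r[X_1,X_3] = -0.95 / (1.3038 · 1.7889) = -0.95 / 2.3324 = -0.4073
  r[X_2,X_2] = 1 (diagonal).
  r[X_2,X_3] = 1.75 / (1.5811 · 1.7889) = 1.75 / 2.8284 = 0.6187
  r[X_3,X_3] = 1 (diagonal).

R is symmetric with unit diagonal. Assembling:

R = [[1, 0.1213, -0.4073],
 [0.1213, 1, 0.6187],
 [-0.4073, 0.6187, 1]]
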